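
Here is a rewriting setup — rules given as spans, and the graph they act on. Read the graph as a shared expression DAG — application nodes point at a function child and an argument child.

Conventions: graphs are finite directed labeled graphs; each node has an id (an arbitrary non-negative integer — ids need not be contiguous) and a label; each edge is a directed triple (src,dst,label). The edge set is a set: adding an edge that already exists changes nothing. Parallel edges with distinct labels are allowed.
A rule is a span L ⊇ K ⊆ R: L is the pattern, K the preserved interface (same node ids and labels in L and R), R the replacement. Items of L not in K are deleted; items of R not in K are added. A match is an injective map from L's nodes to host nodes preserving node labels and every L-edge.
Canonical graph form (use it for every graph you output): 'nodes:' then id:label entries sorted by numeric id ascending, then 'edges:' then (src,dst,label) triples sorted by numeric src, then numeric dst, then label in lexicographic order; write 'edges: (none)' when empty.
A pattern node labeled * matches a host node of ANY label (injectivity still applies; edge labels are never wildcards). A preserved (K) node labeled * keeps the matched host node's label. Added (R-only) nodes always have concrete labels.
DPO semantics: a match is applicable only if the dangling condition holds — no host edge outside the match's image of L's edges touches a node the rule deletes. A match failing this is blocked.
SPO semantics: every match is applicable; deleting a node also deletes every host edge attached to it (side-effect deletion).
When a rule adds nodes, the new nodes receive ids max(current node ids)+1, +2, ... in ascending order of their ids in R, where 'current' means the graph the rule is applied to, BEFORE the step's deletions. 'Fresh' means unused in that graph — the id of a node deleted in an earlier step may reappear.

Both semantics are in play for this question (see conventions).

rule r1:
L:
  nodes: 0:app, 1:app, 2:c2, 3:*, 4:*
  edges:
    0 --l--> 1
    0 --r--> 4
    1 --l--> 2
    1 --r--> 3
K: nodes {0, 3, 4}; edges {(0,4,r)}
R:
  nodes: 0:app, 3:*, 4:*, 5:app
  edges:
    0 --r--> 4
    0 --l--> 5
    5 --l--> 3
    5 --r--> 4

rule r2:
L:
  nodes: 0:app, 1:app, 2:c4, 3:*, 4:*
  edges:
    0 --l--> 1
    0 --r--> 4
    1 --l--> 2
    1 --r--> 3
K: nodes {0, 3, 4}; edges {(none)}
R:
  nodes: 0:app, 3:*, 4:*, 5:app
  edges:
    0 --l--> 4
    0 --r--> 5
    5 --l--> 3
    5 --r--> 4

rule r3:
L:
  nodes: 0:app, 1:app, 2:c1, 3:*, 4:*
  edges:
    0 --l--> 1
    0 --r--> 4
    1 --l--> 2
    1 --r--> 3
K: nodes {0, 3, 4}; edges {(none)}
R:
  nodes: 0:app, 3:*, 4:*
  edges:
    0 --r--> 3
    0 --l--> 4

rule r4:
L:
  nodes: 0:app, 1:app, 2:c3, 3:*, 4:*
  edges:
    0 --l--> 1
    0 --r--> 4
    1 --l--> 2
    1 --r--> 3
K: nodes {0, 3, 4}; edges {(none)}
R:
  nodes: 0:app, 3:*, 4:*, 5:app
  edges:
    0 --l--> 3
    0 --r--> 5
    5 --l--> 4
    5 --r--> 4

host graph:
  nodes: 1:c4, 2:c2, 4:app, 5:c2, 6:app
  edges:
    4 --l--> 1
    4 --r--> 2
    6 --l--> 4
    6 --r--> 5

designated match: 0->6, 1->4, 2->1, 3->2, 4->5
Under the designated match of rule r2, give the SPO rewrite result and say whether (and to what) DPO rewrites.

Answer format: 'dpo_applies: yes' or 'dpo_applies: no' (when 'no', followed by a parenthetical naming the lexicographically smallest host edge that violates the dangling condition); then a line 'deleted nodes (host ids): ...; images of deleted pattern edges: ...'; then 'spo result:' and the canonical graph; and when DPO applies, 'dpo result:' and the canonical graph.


dpo_applies: yes
deleted nodes (host ids): 1, 4; images of deleted pattern edges: (4,1,l); (4,2,r); (6,4,l); (6,5,r)
spo result:
nodes: 2:c2, 5:c2, 6:app, 7:app
edges: (6,5,l); (6,7,r); (7,2,l); (7,5,r)
dpo result:
nodes: 2:c2, 5:c2, 6:app, 7:app
edges: (6,5,l); (6,7,r); (7,2,l); (7,5,r)


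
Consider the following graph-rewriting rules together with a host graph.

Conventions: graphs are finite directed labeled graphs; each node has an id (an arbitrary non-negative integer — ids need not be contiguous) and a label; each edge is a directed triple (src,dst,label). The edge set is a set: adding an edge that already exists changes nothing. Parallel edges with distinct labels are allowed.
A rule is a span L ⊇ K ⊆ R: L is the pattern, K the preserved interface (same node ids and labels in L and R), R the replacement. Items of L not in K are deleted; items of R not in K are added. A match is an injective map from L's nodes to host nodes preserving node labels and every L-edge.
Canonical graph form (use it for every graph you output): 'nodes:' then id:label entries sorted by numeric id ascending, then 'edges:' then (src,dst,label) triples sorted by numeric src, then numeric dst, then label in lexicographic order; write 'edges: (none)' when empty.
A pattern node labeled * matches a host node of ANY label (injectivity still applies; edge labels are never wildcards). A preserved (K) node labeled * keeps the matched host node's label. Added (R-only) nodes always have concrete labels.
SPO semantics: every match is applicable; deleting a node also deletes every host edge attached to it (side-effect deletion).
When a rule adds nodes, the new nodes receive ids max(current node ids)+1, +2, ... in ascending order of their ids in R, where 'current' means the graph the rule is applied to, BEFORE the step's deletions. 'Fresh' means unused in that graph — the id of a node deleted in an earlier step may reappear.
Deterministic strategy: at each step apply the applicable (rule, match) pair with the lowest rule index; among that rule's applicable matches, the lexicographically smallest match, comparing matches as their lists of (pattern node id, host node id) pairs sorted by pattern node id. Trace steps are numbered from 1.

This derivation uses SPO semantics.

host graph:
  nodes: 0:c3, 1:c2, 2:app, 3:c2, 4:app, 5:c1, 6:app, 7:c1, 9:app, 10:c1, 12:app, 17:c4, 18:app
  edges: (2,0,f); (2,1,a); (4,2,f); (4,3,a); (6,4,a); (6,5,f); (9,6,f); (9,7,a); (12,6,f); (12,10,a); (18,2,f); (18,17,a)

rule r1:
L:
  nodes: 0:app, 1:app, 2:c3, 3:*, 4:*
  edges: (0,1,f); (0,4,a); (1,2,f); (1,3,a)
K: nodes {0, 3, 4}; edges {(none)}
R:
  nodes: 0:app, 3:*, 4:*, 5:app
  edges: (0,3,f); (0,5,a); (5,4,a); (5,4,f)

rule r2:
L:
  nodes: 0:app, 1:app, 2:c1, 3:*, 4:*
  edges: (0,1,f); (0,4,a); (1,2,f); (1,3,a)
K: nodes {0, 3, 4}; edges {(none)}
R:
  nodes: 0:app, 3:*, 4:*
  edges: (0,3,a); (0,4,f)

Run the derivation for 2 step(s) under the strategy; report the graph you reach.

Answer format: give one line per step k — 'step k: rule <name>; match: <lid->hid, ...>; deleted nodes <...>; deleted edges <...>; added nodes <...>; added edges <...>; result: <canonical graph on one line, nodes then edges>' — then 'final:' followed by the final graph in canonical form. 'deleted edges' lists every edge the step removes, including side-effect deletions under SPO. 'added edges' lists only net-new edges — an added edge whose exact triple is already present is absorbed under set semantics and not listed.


step 1: rule r1; match: 0->4, 1->2, 2->0, 3->1, 4->3; deleted nodes 0, 2; deleted edges (2,0,f); (2,1,a); (4,2,f); (4,3,a); (18,2,f); added nodes 19; added edges (4,1,f); (4,19,a); (19,3,a); (19,3,f); result: nodes: 1:c2, 3:c2, 4:app, 5:c1, 6:app, 7:c1, 9:app, 10:c1, 12:app, 17:c4, 18:app, 19:app edges: (4,1,f); (4,19,a); (6,4,a); (6,5,f); (9,6,f); (9,7,a); (12,6,f); (12,10,a); (18,17,a); (19,3,a); (19,3,f)
step 2: rule r2; match: 0->9, 1->6, 2->5, 3->4, 4->7; deleted nodes 5, 6; deleted edges (6,4,a); (6,5,f); (9,6,f); (9,7,a); (12,6,f); added nodes (none); added edges (9,4,a); (9,7,f); result: nodes: 1:c2, 3:c2, 4:app, 7:c1, 9:app, 10:c1, 12:app, 17:c4, 18:app, 19:app edges: (4,1,f); (4,19,a); (9,4,a); (9,7,f); (12,10,a); (18,17,a); (19,3,a); (19,3,f)
final:
nodes: 1:c2, 3:c2, 4:app, 7:c1, 9:app, 10:c1, 12:app, 17:c4, 18:app, 19:app
edges: (4,1,f); (4,19,a); (9,4,a); (9,7,f); (12,10,a); (18,17,a); (19,3,a); (19,3,f)


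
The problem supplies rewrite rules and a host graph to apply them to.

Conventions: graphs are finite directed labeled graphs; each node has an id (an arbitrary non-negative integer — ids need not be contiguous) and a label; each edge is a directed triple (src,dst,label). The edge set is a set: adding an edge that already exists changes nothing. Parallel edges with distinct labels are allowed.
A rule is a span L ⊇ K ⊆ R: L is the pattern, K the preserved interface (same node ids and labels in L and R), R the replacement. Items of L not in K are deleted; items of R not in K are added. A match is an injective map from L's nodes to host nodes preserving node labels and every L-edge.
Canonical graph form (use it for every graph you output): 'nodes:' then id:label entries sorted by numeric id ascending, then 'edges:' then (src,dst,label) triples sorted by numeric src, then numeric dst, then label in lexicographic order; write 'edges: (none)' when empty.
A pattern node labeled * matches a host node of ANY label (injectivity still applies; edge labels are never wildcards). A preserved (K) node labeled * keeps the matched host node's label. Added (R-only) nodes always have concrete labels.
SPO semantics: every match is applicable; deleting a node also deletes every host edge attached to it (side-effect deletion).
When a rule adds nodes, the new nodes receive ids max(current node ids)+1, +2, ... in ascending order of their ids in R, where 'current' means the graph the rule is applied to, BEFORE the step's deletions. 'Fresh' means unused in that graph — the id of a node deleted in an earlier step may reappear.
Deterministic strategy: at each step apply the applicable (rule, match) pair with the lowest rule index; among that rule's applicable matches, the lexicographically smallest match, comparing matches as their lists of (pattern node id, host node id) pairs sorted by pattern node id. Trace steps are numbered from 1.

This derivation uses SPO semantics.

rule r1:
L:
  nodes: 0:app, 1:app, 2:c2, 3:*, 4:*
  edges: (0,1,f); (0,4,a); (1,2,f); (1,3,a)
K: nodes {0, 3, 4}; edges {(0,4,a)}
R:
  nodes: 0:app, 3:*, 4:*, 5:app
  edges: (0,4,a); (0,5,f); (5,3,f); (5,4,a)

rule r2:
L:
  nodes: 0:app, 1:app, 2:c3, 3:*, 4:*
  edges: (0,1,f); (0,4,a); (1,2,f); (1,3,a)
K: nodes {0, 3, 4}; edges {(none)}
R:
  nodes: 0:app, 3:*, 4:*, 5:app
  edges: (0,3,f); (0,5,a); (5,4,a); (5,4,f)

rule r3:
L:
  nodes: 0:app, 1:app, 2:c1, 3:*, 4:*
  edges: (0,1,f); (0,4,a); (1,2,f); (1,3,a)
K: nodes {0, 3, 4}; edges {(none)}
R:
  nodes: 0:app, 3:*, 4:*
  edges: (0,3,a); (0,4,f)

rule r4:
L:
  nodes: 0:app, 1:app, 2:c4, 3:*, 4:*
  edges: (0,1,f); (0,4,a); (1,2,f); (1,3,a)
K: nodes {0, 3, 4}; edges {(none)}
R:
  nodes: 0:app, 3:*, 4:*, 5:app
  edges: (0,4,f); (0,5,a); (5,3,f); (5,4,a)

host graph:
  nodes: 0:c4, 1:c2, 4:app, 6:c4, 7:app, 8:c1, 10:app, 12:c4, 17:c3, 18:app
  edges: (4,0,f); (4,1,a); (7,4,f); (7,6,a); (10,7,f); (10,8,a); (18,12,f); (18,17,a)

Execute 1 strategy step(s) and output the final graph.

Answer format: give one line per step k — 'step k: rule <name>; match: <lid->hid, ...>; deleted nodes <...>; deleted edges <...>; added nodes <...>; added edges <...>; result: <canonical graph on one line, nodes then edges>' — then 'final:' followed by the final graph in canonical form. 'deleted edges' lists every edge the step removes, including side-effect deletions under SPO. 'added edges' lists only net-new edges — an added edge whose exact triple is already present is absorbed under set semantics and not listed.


step 1: rule r4; match: 0->7, 1->4, 2->0, 3->1, 4->6; deleted nodes 0, 4; deleted edges (4,0,f); (4,1,a); (7,4,f); (7,6,a); added nodes 19; added edges (7,6,f); (7,19,a); (19,1,f); (19,6,a); result: nodes: 1:c2, 6:c4, 7:app, 8:c1, 10:app, 12:c4, 17:c3, 18:app, 19:app edges: (7,6,f); (7,19,a); (10,7,f); (10,8,a); (18,12,f); (18,17,a); (19,1,f); (19,6,a)
final:
nodes: 1:c2, 6:c4, 7:app, 8:c1, 10:app, 12:c4, 17:c3, 18:app, 19:app
edges: (7,6,f); (7,19,a); (10,7,f); (10,8,a); (18,12,f); (18,17,a); (19,1,f); (19,6,a)


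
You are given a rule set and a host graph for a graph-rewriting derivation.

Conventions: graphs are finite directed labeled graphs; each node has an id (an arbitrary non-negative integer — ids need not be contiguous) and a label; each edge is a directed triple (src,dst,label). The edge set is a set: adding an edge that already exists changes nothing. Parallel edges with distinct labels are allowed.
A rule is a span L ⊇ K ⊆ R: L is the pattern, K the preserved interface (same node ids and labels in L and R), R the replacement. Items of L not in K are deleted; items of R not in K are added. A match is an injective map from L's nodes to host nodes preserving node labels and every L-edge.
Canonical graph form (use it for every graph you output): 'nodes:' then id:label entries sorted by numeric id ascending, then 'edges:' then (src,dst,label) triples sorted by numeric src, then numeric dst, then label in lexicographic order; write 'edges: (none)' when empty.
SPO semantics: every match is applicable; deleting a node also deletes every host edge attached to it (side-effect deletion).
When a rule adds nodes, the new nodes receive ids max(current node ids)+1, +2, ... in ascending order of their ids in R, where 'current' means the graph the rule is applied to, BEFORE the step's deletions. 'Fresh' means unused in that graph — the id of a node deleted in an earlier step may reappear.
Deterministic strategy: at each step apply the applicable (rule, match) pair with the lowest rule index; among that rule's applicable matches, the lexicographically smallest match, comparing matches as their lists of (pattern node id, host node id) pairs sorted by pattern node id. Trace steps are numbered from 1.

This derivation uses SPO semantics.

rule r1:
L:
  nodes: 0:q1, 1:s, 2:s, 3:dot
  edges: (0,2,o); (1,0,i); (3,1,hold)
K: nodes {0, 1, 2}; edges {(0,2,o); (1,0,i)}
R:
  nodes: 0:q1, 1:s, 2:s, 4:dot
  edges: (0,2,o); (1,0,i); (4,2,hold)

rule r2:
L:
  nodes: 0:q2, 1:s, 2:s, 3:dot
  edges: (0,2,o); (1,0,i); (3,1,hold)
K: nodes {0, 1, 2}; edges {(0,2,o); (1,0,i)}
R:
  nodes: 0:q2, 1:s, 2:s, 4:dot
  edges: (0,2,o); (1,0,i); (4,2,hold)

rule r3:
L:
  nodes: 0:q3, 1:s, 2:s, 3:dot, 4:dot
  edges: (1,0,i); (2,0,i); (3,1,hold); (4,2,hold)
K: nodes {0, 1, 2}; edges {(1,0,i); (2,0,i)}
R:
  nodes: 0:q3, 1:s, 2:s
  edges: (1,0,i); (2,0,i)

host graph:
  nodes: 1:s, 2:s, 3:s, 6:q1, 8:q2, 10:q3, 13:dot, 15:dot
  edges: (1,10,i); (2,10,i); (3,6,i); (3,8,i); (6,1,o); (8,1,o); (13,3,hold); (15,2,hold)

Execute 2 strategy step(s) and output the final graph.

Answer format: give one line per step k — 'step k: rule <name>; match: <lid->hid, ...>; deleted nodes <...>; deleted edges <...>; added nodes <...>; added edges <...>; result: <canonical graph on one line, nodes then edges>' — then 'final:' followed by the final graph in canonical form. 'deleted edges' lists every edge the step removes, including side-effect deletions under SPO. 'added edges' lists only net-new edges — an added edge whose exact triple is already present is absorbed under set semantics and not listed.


step 1: rule r1; match: 0->6, 1->3, 2->1, 3->13; deleted nodes 13; deleted edges (13,3,hold); added nodes 16; added edges (16,1,hold); result: nodes: 1:s, 2:s, 3:s, 6:q1, 8:q2, 10:q3, 15:dot, 16:dot edges: (1,10,i); (2,10,i); (3,6,i); (3,8,i); (6,1,o); (8,1,o); (15,2,hold); (16,1,hold)
step 2: rule r3; match: 0->10, 1->1, 2->2, 3->16, 4->15; deleted nodes 15, 16; deleted edges (15,2,hold); (16,1,hold); added nodes (none); added edges (none); result: nodes: 1:s, 2:s, 3:s, 6:q1, 8:q2, 10:q3 edges: (1,10,i); (2,10,i); (3,6,i); (3,8,i); (6,1,o); (8,1,o)
final:
nodes: 1:s, 2:s, 3:s, 6:q1, 8:q2, 10:q3
edges: (1,10,i); (2,10,i); (3,6,i); (3,8,i); (6,1,o); (8,1,o)


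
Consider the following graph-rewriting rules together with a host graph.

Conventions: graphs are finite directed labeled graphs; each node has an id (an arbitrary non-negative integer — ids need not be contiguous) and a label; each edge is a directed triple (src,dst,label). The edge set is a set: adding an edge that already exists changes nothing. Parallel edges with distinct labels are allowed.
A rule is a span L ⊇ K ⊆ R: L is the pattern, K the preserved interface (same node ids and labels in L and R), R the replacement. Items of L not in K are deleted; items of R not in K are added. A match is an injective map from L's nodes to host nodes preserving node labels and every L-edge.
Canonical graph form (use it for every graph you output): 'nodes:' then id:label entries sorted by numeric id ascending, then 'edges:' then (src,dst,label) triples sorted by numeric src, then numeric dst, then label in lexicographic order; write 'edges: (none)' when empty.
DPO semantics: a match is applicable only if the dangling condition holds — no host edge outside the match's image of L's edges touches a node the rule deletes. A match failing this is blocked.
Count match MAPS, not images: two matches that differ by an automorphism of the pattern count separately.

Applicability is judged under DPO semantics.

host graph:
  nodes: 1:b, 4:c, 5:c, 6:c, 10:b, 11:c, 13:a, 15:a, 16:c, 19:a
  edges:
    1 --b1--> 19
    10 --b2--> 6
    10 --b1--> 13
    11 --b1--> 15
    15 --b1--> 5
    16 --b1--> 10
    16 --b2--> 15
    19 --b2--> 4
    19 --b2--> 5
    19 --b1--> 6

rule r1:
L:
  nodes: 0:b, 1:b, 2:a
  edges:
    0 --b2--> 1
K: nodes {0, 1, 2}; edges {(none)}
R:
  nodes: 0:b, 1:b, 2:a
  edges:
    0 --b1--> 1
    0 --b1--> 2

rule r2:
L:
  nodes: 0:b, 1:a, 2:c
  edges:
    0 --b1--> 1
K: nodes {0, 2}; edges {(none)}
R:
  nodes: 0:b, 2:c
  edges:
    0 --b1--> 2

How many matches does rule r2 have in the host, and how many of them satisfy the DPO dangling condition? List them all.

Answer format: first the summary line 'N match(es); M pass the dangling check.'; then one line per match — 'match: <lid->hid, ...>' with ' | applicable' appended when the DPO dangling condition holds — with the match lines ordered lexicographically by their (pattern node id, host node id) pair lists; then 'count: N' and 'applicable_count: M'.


10 match(es); 5 pass the dangling check.
match: 0->1, 1->19, 2->4
match: 0->1, 1->19, 2->5
match: 0->1, 1->19, 2->6
match: 0->1, 1->19, 2->11
match: 0->1, 1->19, 2->16
match: 0->10, 1->13, 2->4 | applicable
match: 0->10, 1->13, 2->5 | applicable
match: 0->10, 1->13, 2->6 | applicable
match: 0->10, 1->13, 2->11 | applicable
match: 0->10, 1->13, 2->16 | applicable
count: 10
applicable_count: 5


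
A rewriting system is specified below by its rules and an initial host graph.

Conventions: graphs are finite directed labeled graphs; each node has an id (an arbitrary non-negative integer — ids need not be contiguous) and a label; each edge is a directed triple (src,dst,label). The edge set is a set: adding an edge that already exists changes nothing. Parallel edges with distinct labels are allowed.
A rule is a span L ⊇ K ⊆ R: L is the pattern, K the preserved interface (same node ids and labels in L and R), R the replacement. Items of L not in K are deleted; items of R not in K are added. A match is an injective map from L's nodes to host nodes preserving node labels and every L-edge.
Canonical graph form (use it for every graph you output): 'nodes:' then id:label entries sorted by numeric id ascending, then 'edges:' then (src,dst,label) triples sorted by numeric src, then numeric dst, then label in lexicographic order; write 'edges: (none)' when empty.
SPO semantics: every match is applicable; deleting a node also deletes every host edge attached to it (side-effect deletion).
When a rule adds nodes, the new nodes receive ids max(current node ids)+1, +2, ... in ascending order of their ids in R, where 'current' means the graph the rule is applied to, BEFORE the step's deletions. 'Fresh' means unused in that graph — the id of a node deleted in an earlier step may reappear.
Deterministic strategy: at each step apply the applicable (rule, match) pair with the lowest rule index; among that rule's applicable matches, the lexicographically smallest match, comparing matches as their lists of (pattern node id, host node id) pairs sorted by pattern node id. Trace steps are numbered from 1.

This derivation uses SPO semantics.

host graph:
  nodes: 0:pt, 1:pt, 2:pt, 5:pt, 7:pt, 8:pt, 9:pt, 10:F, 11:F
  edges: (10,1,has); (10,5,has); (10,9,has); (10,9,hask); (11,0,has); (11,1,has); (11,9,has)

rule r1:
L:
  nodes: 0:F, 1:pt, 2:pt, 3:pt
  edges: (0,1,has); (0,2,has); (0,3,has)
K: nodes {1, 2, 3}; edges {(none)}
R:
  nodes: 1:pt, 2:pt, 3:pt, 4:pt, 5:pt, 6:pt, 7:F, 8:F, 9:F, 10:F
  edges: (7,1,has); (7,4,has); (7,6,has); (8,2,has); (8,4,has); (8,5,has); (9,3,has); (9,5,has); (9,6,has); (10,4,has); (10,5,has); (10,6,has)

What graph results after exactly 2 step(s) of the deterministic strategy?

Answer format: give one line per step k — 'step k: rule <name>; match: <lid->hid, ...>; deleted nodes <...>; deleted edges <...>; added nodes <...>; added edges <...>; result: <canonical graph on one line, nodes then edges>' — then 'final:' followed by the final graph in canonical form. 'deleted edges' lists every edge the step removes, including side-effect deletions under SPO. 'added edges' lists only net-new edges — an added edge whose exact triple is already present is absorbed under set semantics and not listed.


step 1: rule r1; match: 0->10, 1->1, 2->5, 3->9; deleted nodes 10; deleted edges (10,1,has); (10,5,has); (10,9,has); (10,9,hask); added nodes 12, 13, 14, 15, 16, 17, 18; added edges (15,1,has); (15,12,has); (15,14,has); (16,5,has); (16,12,has); (16,13,has); (17,9,has); (17,13,has); (17,14,has); (18,12,has); (18,13,has); (18,14,has); result: nodes: 0:pt, 1:pt, 2:pt, 5:pt, 7:pt, 8:pt, 9:pt, 11:F, 12:pt, 13:pt, 14:pt, 15:F, 16:F, 17:F, 18:F edges: (11,0,has); (11,1,has); (11,9,has); (15,1,has); (15,12,has); (15,14,has); (16,5,has); (16,12,has); (16,13,has); (17,9,has); (17,13,has); (17,14,has); (18,12,has); (18,13,has); (18,14,has)
step 2: rule r1; match: 0->11, 1->0, 2->1, 3->9; deleted nodes 11; deleted edges (11,0,has); (11,1,has); (11,9,has); added nodes 19, 20, 21, 22, 23, 24, 25; added edges (22,0,has); (22,19,has); (22,21,has); (23,1,has); (23,19,has); (23,20,has); (24,9,has); (24,20,has); (24,21,has); (25,19,has); (25,20,has); (25,21,has); result: nodes: 0:pt, 1:pt, 2:pt, 5:pt, 7:pt, 8:pt, 9:pt, 12:pt, 13:pt, 14:pt, 15:F, 16:F, 17:F, 18:F, 19:pt, 20:pt, 21:pt, 22:F, 23:F, 24:F, 25:F edges: (15,1,has); (15,12,has); (15,14,has); (16,5,has); (16,12,has); (16,13,has); (17,9,has); (17,13,has); (17,14,has); (18,12,has); (18,13,has); (18,14,has); (22,0,has); (22,19,has); (22,21,has); (23,1,has); (23,19,has); (23,20,has); (24,9,has); (24,20,has); (24,21,has); (25,19,has); (25,20,has); (25,21,has)
final:
nodes: 0:pt, 1:pt, 2:pt, 5:pt, 7:pt, 8:pt, 9:pt, 12:pt, 13:pt, 14:pt, 15:F, 16:F, 17:F, 18:F, 19:pt, 20:pt, 21:pt, 22:F, 23:F, 24:F, 25:F
edges: (15,1,has); (15,12,has); (15,14,has); (16,5,has); (16,12,has); (16,13,has); (17,9,has); (17,13,has); (17,14,has); (18,12,has); (18,13,has); (18,14,has); (22,0,has); (22,19,has); (22,21,has); (23,1,has); (23,19,has); (23,20,has); (24,9,has); (24,20,has); (24,21,has); (25,19,has); (25,20,has); (25,21,has)


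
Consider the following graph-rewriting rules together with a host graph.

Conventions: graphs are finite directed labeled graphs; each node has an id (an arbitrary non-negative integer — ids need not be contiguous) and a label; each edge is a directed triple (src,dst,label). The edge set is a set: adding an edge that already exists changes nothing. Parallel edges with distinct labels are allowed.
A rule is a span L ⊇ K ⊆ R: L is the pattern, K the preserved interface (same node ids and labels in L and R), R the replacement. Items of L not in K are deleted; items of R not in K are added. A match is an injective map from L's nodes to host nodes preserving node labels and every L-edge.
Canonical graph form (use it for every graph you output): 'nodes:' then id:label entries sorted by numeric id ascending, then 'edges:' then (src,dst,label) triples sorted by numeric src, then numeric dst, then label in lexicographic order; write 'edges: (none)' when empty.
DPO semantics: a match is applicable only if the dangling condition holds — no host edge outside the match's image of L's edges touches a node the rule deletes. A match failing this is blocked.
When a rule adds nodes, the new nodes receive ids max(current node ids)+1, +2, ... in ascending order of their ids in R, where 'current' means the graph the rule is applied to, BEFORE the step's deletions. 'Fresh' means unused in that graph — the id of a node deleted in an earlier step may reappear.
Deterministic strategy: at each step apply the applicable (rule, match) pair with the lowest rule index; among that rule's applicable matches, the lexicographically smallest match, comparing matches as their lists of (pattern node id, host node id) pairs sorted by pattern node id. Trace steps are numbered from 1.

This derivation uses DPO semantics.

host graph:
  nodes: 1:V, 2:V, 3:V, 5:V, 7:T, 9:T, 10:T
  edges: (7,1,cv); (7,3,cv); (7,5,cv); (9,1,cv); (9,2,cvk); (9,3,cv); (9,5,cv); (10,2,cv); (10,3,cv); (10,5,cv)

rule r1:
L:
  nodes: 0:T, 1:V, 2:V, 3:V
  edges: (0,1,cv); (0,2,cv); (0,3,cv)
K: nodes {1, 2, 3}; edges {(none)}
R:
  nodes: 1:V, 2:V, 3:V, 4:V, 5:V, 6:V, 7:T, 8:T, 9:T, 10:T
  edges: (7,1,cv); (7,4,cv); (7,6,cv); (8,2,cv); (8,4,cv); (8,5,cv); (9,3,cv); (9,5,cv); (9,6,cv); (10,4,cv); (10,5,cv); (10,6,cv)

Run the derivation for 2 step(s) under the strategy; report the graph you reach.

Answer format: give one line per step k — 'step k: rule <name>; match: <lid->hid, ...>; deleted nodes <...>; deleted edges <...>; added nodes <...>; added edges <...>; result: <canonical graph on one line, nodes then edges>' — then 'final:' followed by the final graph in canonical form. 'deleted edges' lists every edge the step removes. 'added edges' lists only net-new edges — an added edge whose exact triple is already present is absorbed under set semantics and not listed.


step 1: rule r1; match: 0->7, 1->1, 2->3, 3->5; deleted nodes 7; deleted edges (7,1,cv); (7,3,cv); (7,5,cv); added nodes 11, 12, 13, 14, 15, 16, 17; added edges (14,1,cv); (14,11,cv); (14,13,cv); (15,3,cv); (15,11,cv); (15,12,cv); (16,5,cv); (16,12,cv); (16,13,cv); (17,11,cv); (17,12,cv); (17,13,cv); result: nodes: 1:V, 2:V, 3:V, 5:V, 9:T, 10:T, 11:V, 12:V, 13:V, 14:T, 15:T, 16:T, 17:T edges: (9,1,cv); (9,2,cvk); (9,3,cv); (9,5,cv); (10,2,cv); (10,3,cv); (10,5,cv); (14,1,cv); (14,11,cv); (14,13,cv); (15,3,cv); (15,11,cv); (15,12,cv); (16,5,cv); (16,12,cv); (16,13,cv); (17,11,cv); (17,12,cv); (17,13,cv)
step 2: rule r1; match: 0->10, 1->2, 2->3, 3->5; deleted nodes 10; deleted edges (10,2,cv); (10,3,cv); (10,5,cv); added nodes 18, 19, 20, 21, 22, 23, 24; added edges (21,2,cv); (21,18,cv); (21,20,cv); (22,3,cv); (22,18,cv); (22,19,cv); (23,5,cv); (23,19,cv); (23,20,cv); (24,18,cv); (24,19,cv); (24,20,cv); result: nodes: 1:V, 2:V, 3:V, 5:V, 9:T, 11:V, 12:V, 13:V, 14:T, 15:T, 16:T, 17:T, 18:V, 19:V, 20:V, 21:T, 22:T, 23:T, 24:T edges: (9,1,cv); (9,2,cvk); (9,3,cv); (9,5,cv); (14,1,cv); (14,11,cv); (14,13,cv); (15,3,cv); (15,11,cv); (15,12,cv); (16,5,cv); (16,12,cv); (16,13,cv); (17,11,cv); (17,12,cv); (17,13,cv); (21,2,cv); (21,18,cv); (21,20,cv); (22,3,cv); (22,18,cv); (22,19,cv); (23,5,cv); (23,19,cv); (23,20,cv); (24,18,cv); (24,19,cv); (24,20,cv)
final:
nodes: 1:V, 2:V, 3:V, 5:V, 9:T, 11:V, 12:V, 13:V, 14:T, 15:T, 16:T, 17:T, 18:V, 19:V, 20:V, 21:T, 22:T, 23:T, 24:T
edges: (9,1,cv); (9,2,cvk); (9,3,cv); (9,5,cv); (14,1,cv); (14,11,cv); (14,13,cv); (15,3,cv); (15,11,cv); (15,12,cv); (16,5,cv); (16,12,cv); (16,13,cv); (17,11,cv); (17,12,cv); (17,13,cv); (21,2,cv); (21,18,cv); (21,20,cv); (22,3,cv); (22,18,cv); (22,19,cv); (23,5,cv); (23,19,cv); (23,20,cv); (24,18,cv); (24,19,cv); (24,20,cv)


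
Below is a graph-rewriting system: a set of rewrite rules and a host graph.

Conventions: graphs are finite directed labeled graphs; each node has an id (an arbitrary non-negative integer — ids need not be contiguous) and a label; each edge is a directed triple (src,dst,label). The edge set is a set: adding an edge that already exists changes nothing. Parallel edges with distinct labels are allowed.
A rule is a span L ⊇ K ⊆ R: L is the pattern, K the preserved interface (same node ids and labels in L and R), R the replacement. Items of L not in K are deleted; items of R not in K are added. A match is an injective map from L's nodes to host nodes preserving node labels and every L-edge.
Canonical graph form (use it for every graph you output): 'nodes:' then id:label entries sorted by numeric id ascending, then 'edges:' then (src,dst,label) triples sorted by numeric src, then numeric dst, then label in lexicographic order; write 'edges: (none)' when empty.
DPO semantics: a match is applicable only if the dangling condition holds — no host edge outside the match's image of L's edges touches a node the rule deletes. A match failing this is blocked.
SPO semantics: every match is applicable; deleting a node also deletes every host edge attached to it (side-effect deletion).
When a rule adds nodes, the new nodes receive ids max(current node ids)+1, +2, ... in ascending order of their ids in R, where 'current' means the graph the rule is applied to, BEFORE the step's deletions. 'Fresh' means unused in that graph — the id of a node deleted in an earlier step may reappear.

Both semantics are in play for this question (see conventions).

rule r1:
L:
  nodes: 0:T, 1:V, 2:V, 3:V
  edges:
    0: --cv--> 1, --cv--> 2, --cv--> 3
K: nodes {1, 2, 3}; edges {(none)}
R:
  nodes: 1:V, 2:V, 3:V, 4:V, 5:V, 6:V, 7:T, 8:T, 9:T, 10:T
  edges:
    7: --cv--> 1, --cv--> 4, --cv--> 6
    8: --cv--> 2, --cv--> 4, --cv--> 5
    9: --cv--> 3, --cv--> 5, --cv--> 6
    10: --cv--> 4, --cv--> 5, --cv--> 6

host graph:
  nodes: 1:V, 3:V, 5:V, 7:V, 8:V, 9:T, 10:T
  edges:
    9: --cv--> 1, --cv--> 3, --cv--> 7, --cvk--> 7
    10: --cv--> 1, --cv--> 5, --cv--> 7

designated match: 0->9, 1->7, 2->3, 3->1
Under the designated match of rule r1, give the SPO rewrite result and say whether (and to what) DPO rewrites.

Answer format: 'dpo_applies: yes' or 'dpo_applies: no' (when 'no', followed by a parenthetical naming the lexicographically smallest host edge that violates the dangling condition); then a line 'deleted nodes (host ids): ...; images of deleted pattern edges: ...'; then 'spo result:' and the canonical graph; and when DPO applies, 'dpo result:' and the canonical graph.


dpo_applies: no
(the rule deletes node 9, which keeps host edge (9,7,cvk) outside the match image — the dangling condition fails, DPO blocks; SPO proceeds and side-deletes such edges)
deleted nodes (host ids): 9; images of deleted pattern edges: (9,1,cv); (9,3,cv); (9,7,cv)
spo result:
nodes: 1:V, 3:V, 5:V, 7:V, 8:V, 10:T, 11:V, 12:V, 13:V, 14:T, 15:T, 16:T, 17:T
edges: (10,1,cv); (10,5,cv); (10,7,cv); (14,7,cv); (14,11,cv); (14,13,cv); (15,3,cv); (15,11,cv); (15,12,cv); (16,1,cv); (16,12,cv); (16,13,cv); (17,11,cv); (17,12,cv); (17,13,cv)


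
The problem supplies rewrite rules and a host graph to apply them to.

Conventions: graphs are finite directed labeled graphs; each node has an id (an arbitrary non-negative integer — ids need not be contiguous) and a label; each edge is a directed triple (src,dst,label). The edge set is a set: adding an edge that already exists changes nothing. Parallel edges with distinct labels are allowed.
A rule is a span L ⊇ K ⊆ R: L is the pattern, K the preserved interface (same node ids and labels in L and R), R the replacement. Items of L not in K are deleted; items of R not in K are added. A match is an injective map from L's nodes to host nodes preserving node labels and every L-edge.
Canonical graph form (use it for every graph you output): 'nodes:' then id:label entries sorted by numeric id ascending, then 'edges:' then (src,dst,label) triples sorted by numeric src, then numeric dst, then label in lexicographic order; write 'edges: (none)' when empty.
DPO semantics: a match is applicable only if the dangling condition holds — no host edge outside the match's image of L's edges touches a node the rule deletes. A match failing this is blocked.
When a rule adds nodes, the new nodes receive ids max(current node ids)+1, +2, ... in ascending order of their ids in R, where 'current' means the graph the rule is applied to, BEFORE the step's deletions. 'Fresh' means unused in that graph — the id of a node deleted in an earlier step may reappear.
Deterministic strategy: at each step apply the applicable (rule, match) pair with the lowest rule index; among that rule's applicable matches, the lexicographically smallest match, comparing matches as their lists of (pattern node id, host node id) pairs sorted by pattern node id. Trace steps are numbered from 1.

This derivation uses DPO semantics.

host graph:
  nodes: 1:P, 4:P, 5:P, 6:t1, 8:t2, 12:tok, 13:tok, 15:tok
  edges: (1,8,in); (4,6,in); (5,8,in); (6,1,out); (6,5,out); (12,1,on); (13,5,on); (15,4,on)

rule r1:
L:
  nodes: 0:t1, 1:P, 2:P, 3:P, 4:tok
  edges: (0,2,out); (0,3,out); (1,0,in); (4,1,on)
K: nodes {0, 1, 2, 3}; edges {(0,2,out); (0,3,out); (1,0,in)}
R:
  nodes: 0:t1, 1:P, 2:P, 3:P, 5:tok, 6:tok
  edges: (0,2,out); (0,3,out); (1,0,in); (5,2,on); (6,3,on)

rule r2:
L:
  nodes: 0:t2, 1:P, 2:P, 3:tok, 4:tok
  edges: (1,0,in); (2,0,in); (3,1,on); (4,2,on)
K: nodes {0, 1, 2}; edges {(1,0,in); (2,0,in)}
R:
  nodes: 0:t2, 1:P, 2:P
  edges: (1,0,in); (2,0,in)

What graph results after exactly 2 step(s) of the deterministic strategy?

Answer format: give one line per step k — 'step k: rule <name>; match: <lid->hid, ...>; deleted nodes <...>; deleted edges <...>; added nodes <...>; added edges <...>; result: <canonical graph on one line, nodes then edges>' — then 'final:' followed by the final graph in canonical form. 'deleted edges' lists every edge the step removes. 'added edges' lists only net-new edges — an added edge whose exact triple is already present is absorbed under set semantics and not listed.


step 1: rule r1; match: 0->6, 1->4, 2->1, 3->5, 4->15; deleted nodes 15; deleted edges (15,4,on); added nodes 16, 17; added edges (16,1,on); (17,5,on); result: nodes: 1:P, 4:P, 5:P, 6:t1, 8:t2, 12:tok, 13:tok, 16:tok, 17:tok edges: (1,8,in); (4,6,in); (5,8,in); (6,1,out); (6,5,out); (12,1,on); (13,5,on); (16,1,on); (17,5,on)
step 2: rule r2; match: 0->8, 1->1, 2->5, 3->12, 4->13; deleted nodes 12, 13; deleted edges (12,1,on); (13,5,on); added nodes (none); added edges (none); result: nodes: 1:P, 4:P, 5:P, 6:t1, 8:t2, 16:tok, 17:tok edges: (1,8,in); (4,6,in); (5,8,in); (6,1,out); (6,5,out); (16,1,on); (17,5,on)
final:
nodes: 1:P, 4:P, 5:P, 6:t1, 8:t2, 16:tok, 17:tok
edges: (1,8,in); (4,6,in); (5,8,in); (6,1,out); (6,5,out); (16,1,on); (17,5,on)


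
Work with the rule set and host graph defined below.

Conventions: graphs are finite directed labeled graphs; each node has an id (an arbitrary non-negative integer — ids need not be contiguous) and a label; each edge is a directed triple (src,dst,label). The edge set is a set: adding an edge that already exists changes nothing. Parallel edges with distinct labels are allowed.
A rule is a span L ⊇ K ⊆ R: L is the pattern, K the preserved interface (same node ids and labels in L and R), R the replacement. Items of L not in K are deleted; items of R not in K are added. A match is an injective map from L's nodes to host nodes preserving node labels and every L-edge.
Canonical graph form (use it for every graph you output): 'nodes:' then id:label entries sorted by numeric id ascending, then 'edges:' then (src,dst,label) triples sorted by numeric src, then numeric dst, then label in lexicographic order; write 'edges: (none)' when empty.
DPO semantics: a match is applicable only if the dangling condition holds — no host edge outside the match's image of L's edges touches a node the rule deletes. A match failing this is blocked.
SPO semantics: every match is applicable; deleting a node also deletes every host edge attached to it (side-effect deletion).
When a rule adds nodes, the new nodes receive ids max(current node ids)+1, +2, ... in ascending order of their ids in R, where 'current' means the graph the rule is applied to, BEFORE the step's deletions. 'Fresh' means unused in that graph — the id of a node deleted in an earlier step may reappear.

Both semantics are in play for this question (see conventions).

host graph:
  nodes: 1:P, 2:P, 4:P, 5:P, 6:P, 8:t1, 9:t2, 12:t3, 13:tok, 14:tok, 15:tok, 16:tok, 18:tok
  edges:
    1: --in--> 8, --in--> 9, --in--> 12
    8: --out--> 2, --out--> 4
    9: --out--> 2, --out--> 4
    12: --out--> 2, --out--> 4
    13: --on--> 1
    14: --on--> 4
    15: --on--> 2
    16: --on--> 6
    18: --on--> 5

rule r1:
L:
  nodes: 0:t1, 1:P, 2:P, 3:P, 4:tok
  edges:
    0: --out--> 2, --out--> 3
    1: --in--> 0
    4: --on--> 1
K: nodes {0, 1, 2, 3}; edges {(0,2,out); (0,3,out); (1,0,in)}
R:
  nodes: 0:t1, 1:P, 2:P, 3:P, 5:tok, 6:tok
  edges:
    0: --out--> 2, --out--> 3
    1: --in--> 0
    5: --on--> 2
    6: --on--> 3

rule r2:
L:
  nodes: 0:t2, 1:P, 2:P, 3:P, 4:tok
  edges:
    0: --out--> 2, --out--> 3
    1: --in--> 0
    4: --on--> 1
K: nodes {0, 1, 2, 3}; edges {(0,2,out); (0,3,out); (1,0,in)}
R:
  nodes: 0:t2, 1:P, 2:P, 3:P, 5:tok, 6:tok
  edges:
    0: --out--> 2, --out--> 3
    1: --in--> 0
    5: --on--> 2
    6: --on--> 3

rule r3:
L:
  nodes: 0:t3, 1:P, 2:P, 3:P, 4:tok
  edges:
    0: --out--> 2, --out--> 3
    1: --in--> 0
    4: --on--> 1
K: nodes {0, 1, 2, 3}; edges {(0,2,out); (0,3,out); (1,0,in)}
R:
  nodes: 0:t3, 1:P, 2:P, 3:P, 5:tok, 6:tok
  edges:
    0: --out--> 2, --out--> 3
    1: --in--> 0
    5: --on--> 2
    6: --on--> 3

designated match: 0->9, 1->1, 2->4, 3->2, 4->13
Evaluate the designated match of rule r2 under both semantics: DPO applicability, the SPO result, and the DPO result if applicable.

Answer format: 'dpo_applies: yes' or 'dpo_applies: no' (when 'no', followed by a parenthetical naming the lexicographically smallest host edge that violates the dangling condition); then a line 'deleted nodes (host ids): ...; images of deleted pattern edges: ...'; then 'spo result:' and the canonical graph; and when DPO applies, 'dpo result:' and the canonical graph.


dpo_applies: yes
deleted nodes (host ids): 13; images of deleted pattern edges: (13,1,on)
spo result:
nodes: 1:P, 2:P, 4:P, 5:P, 6:P, 8:t1, 9:t2, 12:t3, 14:tok, 15:tok, 16:tok, 18:tok, 19:tok, 20:tok
edges: (1,8,in); (1,9,in); (1,12,in); (8,2,out); (8,4,out); (9,2,out); (9,4,out); (12,2,out); (12,4,out); (14,4,on); (15,2,on); (16,6,on); (18,5,on); (19,4,on); (20,2,on)
dpo result:
nodes: 1:P, 2:P, 4:P, 5:P, 6:P, 8:t1, 9:t2, 12:t3, 14:tok, 15:tok, 16:tok, 18:tok, 19:tok, 20:tok
edges: (1,8,in); (1,9,in); (1,12,in); (8,2,out); (8,4,out); (9,2,out); (9,4,out); (12,2,out); (12,4,out); (14,4,on); (15,2,on); (16,6,on); (18,5,on); (19,4,on); (20,2,on)


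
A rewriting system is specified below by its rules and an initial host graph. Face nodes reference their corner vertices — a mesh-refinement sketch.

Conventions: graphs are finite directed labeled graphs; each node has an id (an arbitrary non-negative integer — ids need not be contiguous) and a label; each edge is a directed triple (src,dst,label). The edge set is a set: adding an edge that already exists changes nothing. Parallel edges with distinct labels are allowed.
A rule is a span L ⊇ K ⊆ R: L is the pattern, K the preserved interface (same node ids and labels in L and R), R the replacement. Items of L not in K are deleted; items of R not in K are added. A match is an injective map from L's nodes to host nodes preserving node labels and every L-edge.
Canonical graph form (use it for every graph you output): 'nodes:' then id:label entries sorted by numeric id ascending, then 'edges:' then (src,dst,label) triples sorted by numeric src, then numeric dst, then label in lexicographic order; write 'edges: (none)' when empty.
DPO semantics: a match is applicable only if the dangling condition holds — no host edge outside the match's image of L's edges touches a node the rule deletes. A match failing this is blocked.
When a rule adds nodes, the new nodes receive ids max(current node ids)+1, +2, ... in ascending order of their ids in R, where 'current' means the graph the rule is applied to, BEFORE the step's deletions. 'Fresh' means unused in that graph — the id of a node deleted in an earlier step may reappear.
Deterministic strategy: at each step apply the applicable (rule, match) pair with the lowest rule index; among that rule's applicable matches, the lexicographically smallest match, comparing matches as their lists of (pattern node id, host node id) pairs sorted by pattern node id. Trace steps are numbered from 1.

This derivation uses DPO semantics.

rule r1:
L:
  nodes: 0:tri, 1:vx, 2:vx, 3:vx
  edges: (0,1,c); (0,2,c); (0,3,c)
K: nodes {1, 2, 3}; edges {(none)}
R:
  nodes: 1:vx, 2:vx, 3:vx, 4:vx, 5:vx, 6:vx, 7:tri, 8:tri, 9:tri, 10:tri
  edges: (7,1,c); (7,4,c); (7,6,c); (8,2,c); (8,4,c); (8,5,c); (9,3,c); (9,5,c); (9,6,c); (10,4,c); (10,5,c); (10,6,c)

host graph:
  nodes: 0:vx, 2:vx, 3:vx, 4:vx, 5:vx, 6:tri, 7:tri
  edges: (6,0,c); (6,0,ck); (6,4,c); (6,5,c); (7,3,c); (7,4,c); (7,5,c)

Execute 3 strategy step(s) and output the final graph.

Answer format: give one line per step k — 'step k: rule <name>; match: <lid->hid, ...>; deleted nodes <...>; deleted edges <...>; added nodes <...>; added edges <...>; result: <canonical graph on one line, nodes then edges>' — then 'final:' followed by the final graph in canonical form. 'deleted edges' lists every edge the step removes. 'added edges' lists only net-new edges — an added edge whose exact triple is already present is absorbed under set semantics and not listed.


step 1: rule r1; match: 0->7, 1->3, 2->4, 3->5; deleted nodes 7; deleted edges (7,3,c); (7,4,c); (7,5,c); added nodes 8, 9, 10, 11, 12, 13, 14; added edges (11,3,c); (11,8,c); (11,10,c); (12,4,c); (12,8,c); (12,9,c); (13,5,c); (13,9,c); (13,10,c); (14,8,c); (14,9,c); (14,10,c); result: nodes: 0:vx, 2:vx, 3:vx, 4:vx, 5:vx, 6:tri, 8:vx, 9:vx, 10:vx, 11:tri, 12:tri, 13:tri, 14:tri edges: (6,0,c); (6,0,ck); (6,4,c); (6,5,c); (11,3,c); (11,8,c); (11,10,c); (12,4,c); (12,8,c); (12,9,c); (13,5,c); (13,9,c); (13,10,c); (14,8,c); (14,9,c); (14,10,c)
step 2: rule r1; match: 0->11, 1->3, 2->8, 3->10; deleted nodes 11; deleted edges (11,3,c); (11,8,c); (11,10,c); added nodes 15, 16, 17, 18, 19, 20, 21; added edges (18,3,c); (18,15,c); (18,17,c); (19,8,c); (19,15,c); (19,16,c); (20,10,c); (20,16,c); (20,17,c); (21,15,c); (21,16,c); (21,17,c); result: nodes: 0:vx, 2:vx, 3:vx, 4:vx, 5:vx, 6:tri, 8:vx, 9:vx, 10:vx, 12:tri, 13:tri, 14:tri, 15:vx, 16:vx, 17:vx, 18:tri, 19:tri, 20:tri, 21:tri edges: (6,0,c); (6,0,ck); (6,4,c); (6,5,c); (12,4,c); (12,8,c); (12,9,c); (13,5,c); (13,9,c); (13,10,c); (14,8,c); (14,9,c); (14,10,c); (18,3,c); (18,15,c); (18,17,c); (19,8,c); (19,15,c); (19,16,c); (20,10,c); (20,16,c); (20,17,c); (21,15,c); (21,16,c); (21,17,c)
step 3: rule r1; match: 0->12, 1->4, 2->8, 3->9; deleted nodes 12; deleted edges (12,4,c); (12,8,c); (12,9,c); added nodes 22, 23, 24, 25, 26, 27, 28; added edges (25,4,c); (25,22,c); (25,24,c); (26,8,c); (26,22,c); (26,23,c); (27,9,c); (27,23,c); (27,24,c); (28,22,c); (28,23,c); (28,24,c); result: nodes: 0:vx, 2:vx, 3:vx, 4:vx, 5:vx, 6:tri, 8:vx, 9:vx, 10:vx, 13:tri, 14:tri, 15:vx, 16:vx, 17:vx, 18:tri, 19:tri, 20:tri, 21:tri, 22:vx, 23:vx, 24:vx, 25:tri, 26:tri, 27:tri, 28:tri edges: (6,0,c); (6,0,ck); (6,4,c); (6,5,c); (13,5,c); (13,9,c); (13,10,c); (14,8,c); (14,9,c); (14,10,c); (18,3,c); (18,15,c); (18,17,c); (19,8,c); (19,15,c); (19,16,c); (20,10,c); (20,16,c); (20,17,c); (21,15,c); (21,16,c); (21,17,c); (25,4,c); (25,22,c); (25,24,c); (26,8,c); (26,22,c); (26,23,c); (27,9,c); (27,23,c); (27,24,c); (28,22,c); (28,23,c); (28,24,c)
final:
nodes: 0:vx, 2:vx, 3:vx, 4:vx, 5:vx, 6:tri, 8:vx, 9:vx, 10:vx, 13:tri, 14:tri, 15:vx, 16:vx, 17:vx, 18:tri, 19:tri, 20:tri, 21:tri, 22:vx, 23:vx, 24:vx, 25:tri, 26:tri, 27:tri, 28:tri
edges: (6,0,c); (6,0,ck); (6,4,c); (6,5,c); (13,5,c); (13,9,c); (13,10,c); (14,8,c); (14,9,c); (14,10,c); (18,3,c); (18,15,c); (18,17,c); (19,8,c); (19,15,c); (19,16,c); (20,10,c); (20,16,c); (20,17,c); (21,15,c); (21,16,c); (21,17,c); (25,4,c); (25,22,c); (25,24,c); (26,8,c); (26,22,c); (26,23,c); (27,9,c); (27,23,c); (27,24,c); (28,22,c); (28,23,c); (28,24,c)
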